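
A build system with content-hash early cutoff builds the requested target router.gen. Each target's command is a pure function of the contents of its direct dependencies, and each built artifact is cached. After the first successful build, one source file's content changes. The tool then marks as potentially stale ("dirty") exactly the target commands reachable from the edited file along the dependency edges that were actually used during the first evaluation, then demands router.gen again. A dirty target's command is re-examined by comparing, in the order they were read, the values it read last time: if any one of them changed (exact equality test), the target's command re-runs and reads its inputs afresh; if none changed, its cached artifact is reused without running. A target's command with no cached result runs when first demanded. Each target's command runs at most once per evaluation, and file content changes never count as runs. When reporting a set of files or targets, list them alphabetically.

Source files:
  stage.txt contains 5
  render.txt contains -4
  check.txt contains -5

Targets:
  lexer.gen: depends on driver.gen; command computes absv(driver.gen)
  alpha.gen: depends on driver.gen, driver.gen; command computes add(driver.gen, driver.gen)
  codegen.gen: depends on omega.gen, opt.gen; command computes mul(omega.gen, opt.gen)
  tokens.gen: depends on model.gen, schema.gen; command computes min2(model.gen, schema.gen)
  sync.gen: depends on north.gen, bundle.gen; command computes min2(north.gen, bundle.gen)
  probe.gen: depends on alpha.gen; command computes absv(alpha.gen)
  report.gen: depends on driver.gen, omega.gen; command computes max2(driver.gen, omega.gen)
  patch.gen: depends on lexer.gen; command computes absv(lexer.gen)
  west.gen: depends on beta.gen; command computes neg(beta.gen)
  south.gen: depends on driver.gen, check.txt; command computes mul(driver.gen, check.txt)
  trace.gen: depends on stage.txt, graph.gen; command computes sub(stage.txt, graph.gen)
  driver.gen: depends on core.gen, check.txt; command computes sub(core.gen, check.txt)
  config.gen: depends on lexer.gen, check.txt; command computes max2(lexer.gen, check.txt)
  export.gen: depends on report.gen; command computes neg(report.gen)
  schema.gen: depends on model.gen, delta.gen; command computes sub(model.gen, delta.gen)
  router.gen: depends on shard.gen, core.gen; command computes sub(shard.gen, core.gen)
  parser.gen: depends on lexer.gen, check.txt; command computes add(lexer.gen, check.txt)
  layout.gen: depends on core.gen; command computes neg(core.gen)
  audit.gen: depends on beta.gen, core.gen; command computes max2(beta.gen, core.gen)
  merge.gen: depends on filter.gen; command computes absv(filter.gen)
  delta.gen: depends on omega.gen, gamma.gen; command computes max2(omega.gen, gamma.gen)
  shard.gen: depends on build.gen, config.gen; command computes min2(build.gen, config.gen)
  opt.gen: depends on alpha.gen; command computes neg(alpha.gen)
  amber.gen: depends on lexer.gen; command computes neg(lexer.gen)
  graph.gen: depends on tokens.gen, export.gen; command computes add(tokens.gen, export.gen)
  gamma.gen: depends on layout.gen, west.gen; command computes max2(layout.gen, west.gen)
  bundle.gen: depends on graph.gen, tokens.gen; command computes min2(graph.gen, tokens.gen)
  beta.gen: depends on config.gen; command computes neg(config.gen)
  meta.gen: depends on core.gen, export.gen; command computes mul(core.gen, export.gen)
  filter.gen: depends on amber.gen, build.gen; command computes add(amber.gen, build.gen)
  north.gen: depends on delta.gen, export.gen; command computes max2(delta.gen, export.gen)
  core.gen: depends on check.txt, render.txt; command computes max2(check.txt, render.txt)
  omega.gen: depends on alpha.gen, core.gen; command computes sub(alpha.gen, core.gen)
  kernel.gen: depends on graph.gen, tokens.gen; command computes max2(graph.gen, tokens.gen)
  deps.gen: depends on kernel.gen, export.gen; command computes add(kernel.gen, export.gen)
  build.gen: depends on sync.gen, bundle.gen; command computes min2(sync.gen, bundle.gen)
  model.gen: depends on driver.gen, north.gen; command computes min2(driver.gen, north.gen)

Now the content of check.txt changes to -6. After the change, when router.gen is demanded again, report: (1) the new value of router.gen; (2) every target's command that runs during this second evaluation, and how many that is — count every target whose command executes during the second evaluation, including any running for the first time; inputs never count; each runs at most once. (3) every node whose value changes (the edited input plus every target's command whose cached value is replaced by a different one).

New value of router.gen: -10.
Target commands that run: alpha.gen, beta.gen, build.gen, bundle.gen, config.gen, core.gen, delta.gen, driver.gen, export.gen, gamma.gen, graph.gen, lexer.gen, model.gen, north.gen, omega.gen, report.gen, router.gen, schema.gen, shard.gen, sync.gen, tokens.gen, west.gen — 22 in total.
Values that change: alpha.gen, beta.gen, build.gen, bundle.gen, check.txt, config.gen, delta.gen, driver.gen, export.gen, graph.gen, lexer.gen, model.gen, north.gen, omega.gen, report.gen, router.gen, schema.gen, shard.gen, sync.gen, tokens.gen, west.gen.
Key observation: the cutoff stops propagation at layout.gen — its inputs' values are unchanged, so it reuses its cache.

First evaluation (everything demanded from the output):
  core.gen = max2(-5, -4) = -4
  driver.gen = sub(-4, -5) = 1
  alpha.gen = add(1, 1) = 2
  layout.gen = neg(-4) = 4
  lexer.gen = absv(1) = 1
  config.gen = max2(1, -5) = 1
  beta.gen = neg(1) = -1
  omega.gen = sub(2, -4) = 6
  report.gen = max2(1, 6) = 6
  export.gen = neg(6) = -6
  west.gen = neg(-1) = 1
  gamma.gen = max2(4, 1) = 4
  delta.gen = max2(6, 4) = 6
  north.gen = max2(6, -6) = 6
  model.gen = min2(1, 6) = 1
  schema.gen = sub(1, 6) = -5
  tokens.gen = min2(1, -5) = -5
  graph.gen = add(-5, -6) = -11
  bundle.gen = min2(-11, -5) = -11
  sync.gen = min2(6, -11) = -11
  build.gen = min2(-11, -11) = -11
  shard.gen = min2(-11, 1) = -11
  router.gen = sub(-11, -4) = -7

Propagation after the edit:
  core.gen: runs — check.txt -5->-6; result -4 (same value as before).
  driver.gen: runs — check.txt -5->-6; result 2.
  alpha.gen: runs — driver.gen 1->2; driver.gen 1->2; result 4.
  layout.gen: checked — values it read are unchanged (core.gen unchanged); reused cached 4 without running.
  lexer.gen: runs — driver.gen 1->2; result 2.
  config.gen: runs — lexer.gen 1->2; check.txt -5->-6; result 2.
  beta.gen: runs — config.gen 1->2; result -2.
  omega.gen: runs — alpha.gen 2->4; result 8.
  report.gen: runs — driver.gen 1->2; omega.gen 6->8; result 8.
  export.gen: runs — report.gen 6->8; result -8.
  west.gen: runs — beta.gen -1->-2; result 2.
  gamma.gen: runs — west.gen 1->2; result 4 (same value as before).
  delta.gen: runs — omega.gen 6->8; result 8.
  north.gen: runs — delta.gen 6->8; export.gen -6->-8; result 8.
  model.gen: runs — driver.gen 1->2; north.gen 6->8; result 2.
  schema.gen: runs — model.gen 1->2; delta.gen 6->8; result -6.
  tokens.gen: runs — model.gen 1->2; schema.gen -5->-6; result -6.
  graph.gen: runs — tokens.gen -5->-6; export.gen -6->-8; result -14.
  bundle.gen: runs — graph.gen -11->-14; tokens.gen -5->-6; result -14.
  sync.gen: runs — north.gen 6->8; bundle.gen -11->-14; result -14.
  build.gen: runs — sync.gen -11->-14; bundle.gen -11->-14; result -14.
  shard.gen: runs — build.gen -11->-14; config.gen 1->2; result -14.
  router.gen: runs — shard.gen -11->-14; result -10.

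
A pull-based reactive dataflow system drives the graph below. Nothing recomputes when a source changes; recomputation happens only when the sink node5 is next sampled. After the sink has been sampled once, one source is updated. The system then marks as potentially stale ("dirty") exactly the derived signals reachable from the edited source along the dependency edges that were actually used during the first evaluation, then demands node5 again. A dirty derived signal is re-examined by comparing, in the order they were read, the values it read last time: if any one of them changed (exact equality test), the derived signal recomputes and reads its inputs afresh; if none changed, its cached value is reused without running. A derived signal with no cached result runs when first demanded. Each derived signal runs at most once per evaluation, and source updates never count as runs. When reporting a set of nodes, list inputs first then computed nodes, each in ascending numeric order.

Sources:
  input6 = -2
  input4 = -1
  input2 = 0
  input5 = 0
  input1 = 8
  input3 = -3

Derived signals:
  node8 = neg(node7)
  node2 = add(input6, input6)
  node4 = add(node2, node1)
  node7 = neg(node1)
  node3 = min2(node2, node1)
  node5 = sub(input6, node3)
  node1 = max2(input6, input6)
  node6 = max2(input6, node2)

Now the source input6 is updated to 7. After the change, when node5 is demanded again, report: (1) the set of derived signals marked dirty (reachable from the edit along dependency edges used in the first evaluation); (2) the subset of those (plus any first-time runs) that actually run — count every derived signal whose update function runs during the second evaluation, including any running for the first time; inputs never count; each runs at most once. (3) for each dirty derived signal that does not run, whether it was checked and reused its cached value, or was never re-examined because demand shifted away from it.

First evaluation (everything demanded from the output):
  node1 = max2(-2, -2) = -2
  node2 = add(-2, -2) = -4
  node3 = min2(-4, -2) = -4
  node5 = sub(-2, -4) = 2

Propagation after the edit:
  node1: runs — input6 -2->7; input6 -2->7; result 7.
  node2: runs — input6 -2->7; input6 -2->7; result 14.
  node3: runs — node2 -4->14; node1 -2->7; result 7.
  node5: runs — input6 -2->7; node3 -4->7; result 0.

Marked dirty: node1, node2, node3, node5.
Derived signals that run: node1, node2, node3, node5 — 4 in total.
Every dirty derived signal ran.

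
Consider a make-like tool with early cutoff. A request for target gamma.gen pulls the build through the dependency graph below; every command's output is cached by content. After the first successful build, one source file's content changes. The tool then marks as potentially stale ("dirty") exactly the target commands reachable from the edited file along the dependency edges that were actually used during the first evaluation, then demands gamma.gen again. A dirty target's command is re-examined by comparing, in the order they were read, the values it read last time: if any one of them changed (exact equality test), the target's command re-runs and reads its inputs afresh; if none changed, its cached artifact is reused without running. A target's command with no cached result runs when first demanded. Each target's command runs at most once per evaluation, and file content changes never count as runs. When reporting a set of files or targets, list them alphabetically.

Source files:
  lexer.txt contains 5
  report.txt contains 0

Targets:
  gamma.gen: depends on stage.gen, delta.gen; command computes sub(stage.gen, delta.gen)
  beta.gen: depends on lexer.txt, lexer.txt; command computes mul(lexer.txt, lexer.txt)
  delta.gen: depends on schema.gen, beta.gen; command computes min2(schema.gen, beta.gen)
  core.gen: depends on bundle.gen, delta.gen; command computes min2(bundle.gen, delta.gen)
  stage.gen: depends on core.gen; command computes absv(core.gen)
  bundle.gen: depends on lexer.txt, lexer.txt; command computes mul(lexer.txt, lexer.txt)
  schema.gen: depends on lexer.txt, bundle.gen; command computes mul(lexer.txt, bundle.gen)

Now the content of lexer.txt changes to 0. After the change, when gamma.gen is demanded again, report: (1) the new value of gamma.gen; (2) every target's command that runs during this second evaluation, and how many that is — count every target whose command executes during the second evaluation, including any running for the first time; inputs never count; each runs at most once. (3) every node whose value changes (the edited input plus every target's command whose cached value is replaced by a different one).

Demanding gamma.gen again yields 0.
7 target commands run: beta.gen, bundle.gen, core.gen, delta.gen, gamma.gen, schema.gen, stage.gen.
The nodes whose values change: beta.gen, bundle.gen, core.gen, delta.gen, lexer.txt, schema.gen, stage.gen.

First demand of the output computes:
  beta.gen = mul(5, 5) = 25
  bundle.gen = mul(5, 5) = 25
  schema.gen = mul(5, 25) = 125
  delta.gen = min2(125, 25) = 25
  core.gen = min2(25, 25) = 25
  stage.gen = absv(25) = 25
  gamma.gen = sub(25, 25) = 0

After the edit, cleaning proceeds:
  beta.gen: a read changed (lexer.txt 5->0; lexer.txt 5->0) — executes, giving 0.
  bundle.gen: a read changed (lexer.txt 5->0; lexer.txt 5->0) — executes, giving 0.
  schema.gen: a read changed (lexer.txt 5->0; bundle.gen 25->0) — executes, giving 0.
  delta.gen: a read changed (schema.gen 125->0; beta.gen 25->0) — executes, giving 0.
  core.gen: a read changed (bundle.gen 25->0; delta.gen 25->0) — executes, giving 0.
  stage.gen: a read changed (core.gen 25->0) — executes, giving 0.
  gamma.gen: a read changed (stage.gen 25->0; delta.gen 25->0) — executes, giving 0 — identical to its old value.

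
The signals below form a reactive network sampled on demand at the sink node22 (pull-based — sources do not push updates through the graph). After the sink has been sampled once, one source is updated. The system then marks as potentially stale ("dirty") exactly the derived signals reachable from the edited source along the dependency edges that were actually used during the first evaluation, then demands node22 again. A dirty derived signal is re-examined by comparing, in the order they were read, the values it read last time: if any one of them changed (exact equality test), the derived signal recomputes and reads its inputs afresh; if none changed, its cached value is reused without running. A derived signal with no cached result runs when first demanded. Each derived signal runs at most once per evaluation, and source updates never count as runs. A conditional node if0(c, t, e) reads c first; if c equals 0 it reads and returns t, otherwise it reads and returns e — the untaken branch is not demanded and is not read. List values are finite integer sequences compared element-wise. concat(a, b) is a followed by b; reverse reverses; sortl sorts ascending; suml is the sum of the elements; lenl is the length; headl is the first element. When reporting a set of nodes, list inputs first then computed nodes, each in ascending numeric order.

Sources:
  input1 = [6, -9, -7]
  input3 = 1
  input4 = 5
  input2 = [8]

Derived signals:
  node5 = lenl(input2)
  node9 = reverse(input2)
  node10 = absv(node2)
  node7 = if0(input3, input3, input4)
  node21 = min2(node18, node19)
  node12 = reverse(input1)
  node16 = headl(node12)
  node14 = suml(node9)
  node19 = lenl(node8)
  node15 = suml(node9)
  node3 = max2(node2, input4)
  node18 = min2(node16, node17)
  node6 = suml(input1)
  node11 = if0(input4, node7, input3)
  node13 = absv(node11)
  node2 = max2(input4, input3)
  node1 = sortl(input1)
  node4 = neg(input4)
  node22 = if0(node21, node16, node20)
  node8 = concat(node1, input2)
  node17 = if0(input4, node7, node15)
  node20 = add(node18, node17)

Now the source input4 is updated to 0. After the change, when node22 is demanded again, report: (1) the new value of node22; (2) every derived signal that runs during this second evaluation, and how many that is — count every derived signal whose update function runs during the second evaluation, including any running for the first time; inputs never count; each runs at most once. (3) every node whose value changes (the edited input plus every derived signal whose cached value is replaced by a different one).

Initial pass — values computed on the first demand:
  node1 = sortl([6, -9, -7]) = [-9, -7, 6]
  node8 = concat([-9, -7, 6], [8]) = [-9, -7, 6, 8]
  node9 = reverse([8]) = [8]
  node12 = reverse([6, -9, -7]) = [-7, -9, 6]
  node15 = suml([8]) = 8
  node16 = headl([-7, -9, 6]) = -7
  node17 = if0(input4=5 -> else branch node15) = 8
  node18 = min2(-7, 8) = -7
  node19 = lenl([-9, -7, 6, 8]) = 4
  node20 = add(-7, 8) = 1
  node21 = min2(-7, 4) = -7
  node22 = if0(node21=-7 -> else branch node20) = 1

Second demand — change propagation:
  node7: newly demanded (no cache) — executes and yields 0.
  node17: re-runs because input4 5->0; new result 0.
  node18: re-runs because node17 8->0; new result -7 (unchanged).
  node20: re-runs because node17 8->0; new result -7.
  node21: re-examined; everything it read last time is the same (node18 unchanged, node19 unchanged) — cache -7 kept, no run.
  node22: re-runs because node20 1->-7; new result -7.

The important point: the flipped condition pulls in fresh nodes; node7 runs for the first time.

node22 now evaluates to -7.
Run set: node7, node17, node18, node20, node22 (5 run).
Changed values: input4, node17, node20, node22.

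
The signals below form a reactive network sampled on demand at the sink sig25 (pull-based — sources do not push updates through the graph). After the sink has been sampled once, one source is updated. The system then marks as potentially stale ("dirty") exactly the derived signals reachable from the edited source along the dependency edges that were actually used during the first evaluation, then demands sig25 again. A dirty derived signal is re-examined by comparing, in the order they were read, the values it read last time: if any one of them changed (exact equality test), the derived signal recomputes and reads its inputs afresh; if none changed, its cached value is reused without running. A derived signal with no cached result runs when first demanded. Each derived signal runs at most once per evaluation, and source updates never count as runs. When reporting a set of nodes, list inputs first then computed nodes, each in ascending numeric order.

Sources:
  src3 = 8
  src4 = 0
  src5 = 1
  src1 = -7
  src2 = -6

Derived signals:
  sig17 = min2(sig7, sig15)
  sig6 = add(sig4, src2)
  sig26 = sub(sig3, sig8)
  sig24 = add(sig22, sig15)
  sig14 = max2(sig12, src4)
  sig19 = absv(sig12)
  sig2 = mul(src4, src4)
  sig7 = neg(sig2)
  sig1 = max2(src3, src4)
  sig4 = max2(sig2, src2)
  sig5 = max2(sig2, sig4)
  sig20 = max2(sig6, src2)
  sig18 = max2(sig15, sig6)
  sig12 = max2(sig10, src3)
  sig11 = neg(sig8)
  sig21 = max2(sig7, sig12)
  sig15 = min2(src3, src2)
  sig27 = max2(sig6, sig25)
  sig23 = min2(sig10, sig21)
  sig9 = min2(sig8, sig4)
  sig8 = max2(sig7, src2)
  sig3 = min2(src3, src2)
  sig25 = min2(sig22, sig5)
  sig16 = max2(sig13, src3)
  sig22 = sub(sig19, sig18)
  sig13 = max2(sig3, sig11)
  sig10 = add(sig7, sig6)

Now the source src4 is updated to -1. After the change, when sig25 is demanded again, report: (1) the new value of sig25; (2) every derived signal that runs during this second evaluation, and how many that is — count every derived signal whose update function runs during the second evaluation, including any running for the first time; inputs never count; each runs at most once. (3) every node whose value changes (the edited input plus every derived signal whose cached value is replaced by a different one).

Initial pass — values computed on the first demand:
  sig2 = mul(0, 0) = 0
  sig4 = max2(0, -6) = 0
  sig5 = max2(0, 0) = 0
  sig6 = add(0, -6) = -6
  sig7 = neg(0) = 0
  sig10 = add(0, -6) = -6
  sig12 = max2(-6, 8) = 8
  sig15 = min2(8, -6) = -6
  sig18 = max2(-6, -6) = -6
  sig19 = absv(8) = 8
  sig22 = sub(8, -6) = 14
  sig25 = min2(14, 0) = 0

Second demand — change propagation:
  sig2: re-runs because src4 0->-1; src4 0->-1; new result 1.
  sig4: re-runs because sig2 0->1; new result 1.
  sig5: re-runs because sig2 0->1; sig4 0->1; new result 1.
  sig6: re-runs because sig4 0->1; new result -5.
  sig7: re-runs because sig2 0->1; new result -1.
  sig10: re-runs because sig7 0->-1; sig6 -6->-5; new result -6 (unchanged).
  sig12: re-examined; everything it read last time is the same (sig10 unchanged, src3 unchanged) — cache 8 kept, no run.
  sig18: re-runs because sig6 -6->-5; new result -5.
  sig19: re-examined; everything it read last time is the same (sig12 unchanged) — cache 8 kept, no run.
  sig22: re-runs because sig18 -6->-5; new result 13.
  sig25: re-runs because sig22 14->13; sig5 0->1; new result 1.

The important point: at sig12 every value read last time is unchanged, so the dirty flag clears without a run.

sig25 now evaluates to 1.
Run set: sig2, sig4, sig5, sig6, sig7, sig10, sig18, sig22, sig25 (9 run).
Changed values: src4, sig2, sig4, sig5, sig6, sig7, sig18, sig22, sig25.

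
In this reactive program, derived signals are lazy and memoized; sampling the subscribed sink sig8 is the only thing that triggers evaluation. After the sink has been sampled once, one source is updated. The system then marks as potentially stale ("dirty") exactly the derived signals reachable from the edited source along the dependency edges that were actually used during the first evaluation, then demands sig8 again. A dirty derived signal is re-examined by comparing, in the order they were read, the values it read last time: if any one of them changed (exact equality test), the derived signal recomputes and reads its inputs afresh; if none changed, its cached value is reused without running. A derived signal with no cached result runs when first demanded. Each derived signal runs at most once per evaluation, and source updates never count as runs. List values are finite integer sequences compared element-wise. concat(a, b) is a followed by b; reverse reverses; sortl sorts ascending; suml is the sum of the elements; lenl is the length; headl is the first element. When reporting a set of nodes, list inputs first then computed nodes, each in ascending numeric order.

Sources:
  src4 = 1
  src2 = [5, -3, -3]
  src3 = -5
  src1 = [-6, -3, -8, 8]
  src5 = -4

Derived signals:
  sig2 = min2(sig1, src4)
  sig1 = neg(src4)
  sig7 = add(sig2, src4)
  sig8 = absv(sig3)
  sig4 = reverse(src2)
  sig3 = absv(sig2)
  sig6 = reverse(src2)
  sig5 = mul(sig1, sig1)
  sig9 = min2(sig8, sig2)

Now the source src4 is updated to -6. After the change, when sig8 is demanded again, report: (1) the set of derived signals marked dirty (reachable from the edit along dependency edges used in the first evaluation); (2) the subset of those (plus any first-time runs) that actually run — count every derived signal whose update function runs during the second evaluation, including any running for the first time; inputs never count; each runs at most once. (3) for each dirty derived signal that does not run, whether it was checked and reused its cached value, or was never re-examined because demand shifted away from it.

The edit dirties: sig1, sig2, sig3, sig8.
4 derived signals run: sig1, sig2, sig3, sig8.
No dirty derived signal escaped a run.

First demand of the output computes:
  sig1 = neg(1) = -1
  sig2 = min2(-1, 1) = -1
  sig3 = absv(-1) = 1
  sig8 = absv(1) = 1

After the edit, cleaning proceeds:
  sig1: a read changed (src4 1->-6) — executes, giving 6.
  sig2: a read changed (sig1 -1->6; src4 1->-6) — executes, giving -6.
  sig3: a read changed (sig2 -1->-6) — executes, giving 6.
  sig8: a read changed (sig3 1->6) — executes, giving 6.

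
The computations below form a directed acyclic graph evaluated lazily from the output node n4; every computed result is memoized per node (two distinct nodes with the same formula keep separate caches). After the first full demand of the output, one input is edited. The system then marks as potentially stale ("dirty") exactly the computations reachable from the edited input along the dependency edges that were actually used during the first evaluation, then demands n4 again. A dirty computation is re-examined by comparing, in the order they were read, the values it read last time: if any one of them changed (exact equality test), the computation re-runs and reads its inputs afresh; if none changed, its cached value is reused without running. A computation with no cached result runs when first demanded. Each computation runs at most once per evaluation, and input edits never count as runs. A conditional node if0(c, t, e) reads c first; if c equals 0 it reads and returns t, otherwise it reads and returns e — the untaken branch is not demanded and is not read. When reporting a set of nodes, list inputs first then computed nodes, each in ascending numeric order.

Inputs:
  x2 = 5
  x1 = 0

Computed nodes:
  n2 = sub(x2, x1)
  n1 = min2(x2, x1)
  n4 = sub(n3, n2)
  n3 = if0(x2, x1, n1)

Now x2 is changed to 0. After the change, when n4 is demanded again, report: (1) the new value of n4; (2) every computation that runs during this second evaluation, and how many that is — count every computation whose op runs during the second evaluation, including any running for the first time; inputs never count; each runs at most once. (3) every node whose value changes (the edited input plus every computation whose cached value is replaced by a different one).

First demand of the output computes:
  n1 = min2(5, 0) = 0
  n2 = sub(5, 0) = 5
  n3 = if0(x2=5 -> else branch n1) = 0
  n4 = sub(0, 5) = -5

After the edit, cleaning proceeds:
  n1: stays stale; no demand reaches it after the flip.
  n2: a read changed (x2 5->0) — executes, giving 0.
  n3: a read changed (x2 5->0) — executes, giving 0 — identical to its old value.
  n4: a read changed (n2 5->0) — executes, giving 0.

Note the branch switch — demand abandons n1, which is never re-examined.

Demanding n4 again yields 0.
3 computations run: n2, n3, n4.
The nodes whose values change: x2, n2, n4.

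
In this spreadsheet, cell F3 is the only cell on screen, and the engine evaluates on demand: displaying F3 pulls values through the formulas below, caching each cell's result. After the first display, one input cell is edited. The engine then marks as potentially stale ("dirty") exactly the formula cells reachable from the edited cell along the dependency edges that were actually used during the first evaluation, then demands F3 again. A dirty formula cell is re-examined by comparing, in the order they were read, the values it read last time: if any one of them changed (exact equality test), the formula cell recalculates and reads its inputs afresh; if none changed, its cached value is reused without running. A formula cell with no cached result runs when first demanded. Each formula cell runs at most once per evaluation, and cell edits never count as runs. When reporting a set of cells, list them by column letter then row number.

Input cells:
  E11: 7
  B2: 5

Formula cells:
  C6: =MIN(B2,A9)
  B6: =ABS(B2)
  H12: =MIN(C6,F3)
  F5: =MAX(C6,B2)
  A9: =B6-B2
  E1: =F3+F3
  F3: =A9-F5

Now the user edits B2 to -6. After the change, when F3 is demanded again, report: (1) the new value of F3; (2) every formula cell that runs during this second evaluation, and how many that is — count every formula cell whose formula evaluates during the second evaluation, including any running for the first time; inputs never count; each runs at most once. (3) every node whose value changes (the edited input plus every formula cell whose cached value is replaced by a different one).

F3 now evaluates to 18.
Run set: A9, B6, C6, F3, F5 (5 run).
Changed values: A9, B2, B6, C6, F3, F5.

Initial pass — values computed on the first demand:
  B6 = ABS(5) = 5
  A9 = 5 - 5 = 0
  C6 = MIN(5, 0) = 0
  F5 = MAX(0, 5) = 5
  F3 = 0 - 5 = -5

Second demand — change propagation:
  B6: re-runs because B2 5->-6; new result 6.
  A9: re-runs because B6 5->6; B2 5->-6; new result 12.
  C6: re-runs because B2 5->-6; A9 0->12; new result -6.
  F5: re-runs because C6 0->-6; B2 5->-6; new result -6.
  F3: re-runs because A9 0->12; F5 5->-6; new result 18.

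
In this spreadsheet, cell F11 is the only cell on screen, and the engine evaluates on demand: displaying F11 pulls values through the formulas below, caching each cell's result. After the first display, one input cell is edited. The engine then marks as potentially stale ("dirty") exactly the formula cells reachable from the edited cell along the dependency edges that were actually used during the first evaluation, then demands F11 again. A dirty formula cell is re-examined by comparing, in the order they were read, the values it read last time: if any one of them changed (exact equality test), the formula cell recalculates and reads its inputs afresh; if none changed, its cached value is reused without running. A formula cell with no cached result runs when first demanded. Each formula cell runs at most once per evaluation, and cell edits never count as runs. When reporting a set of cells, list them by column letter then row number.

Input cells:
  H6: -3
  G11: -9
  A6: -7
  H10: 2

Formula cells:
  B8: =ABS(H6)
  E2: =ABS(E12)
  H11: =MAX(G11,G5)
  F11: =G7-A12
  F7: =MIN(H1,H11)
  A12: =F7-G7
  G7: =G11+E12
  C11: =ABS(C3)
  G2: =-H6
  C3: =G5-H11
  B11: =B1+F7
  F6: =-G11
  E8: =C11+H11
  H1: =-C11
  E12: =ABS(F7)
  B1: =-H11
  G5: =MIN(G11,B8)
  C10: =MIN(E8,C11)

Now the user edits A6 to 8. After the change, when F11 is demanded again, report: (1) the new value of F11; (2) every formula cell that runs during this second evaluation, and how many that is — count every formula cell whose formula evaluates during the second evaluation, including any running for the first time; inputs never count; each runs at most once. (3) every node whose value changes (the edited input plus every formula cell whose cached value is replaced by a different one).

Initial pass — values computed on the first demand:
  B8 = ABS(-3) = 3
  G5 = MIN(-9, 3) = -9
  H11 = MAX(-9, -9) = -9
  C3 = -9 - -9 = 0
  C11 = ABS(0) = 0
  H1 = -(0) = 0
  F7 = MIN(0, -9) = -9
  E12 = ABS(-9) = 9
  G7 = -9 + 9 = 0
  A12 = -9 - 0 = -9
  F11 = 0 - -9 = 9

Second demand — change propagation:
  no demanded computation ever read A6, so the edit dirties nothing and nothing runs.

The important point: nothing the output needs ever reads A6, so the edit is invisible to it.

F11 now evaluates to 9.
Run set: none (0 run).
Changed values: A6.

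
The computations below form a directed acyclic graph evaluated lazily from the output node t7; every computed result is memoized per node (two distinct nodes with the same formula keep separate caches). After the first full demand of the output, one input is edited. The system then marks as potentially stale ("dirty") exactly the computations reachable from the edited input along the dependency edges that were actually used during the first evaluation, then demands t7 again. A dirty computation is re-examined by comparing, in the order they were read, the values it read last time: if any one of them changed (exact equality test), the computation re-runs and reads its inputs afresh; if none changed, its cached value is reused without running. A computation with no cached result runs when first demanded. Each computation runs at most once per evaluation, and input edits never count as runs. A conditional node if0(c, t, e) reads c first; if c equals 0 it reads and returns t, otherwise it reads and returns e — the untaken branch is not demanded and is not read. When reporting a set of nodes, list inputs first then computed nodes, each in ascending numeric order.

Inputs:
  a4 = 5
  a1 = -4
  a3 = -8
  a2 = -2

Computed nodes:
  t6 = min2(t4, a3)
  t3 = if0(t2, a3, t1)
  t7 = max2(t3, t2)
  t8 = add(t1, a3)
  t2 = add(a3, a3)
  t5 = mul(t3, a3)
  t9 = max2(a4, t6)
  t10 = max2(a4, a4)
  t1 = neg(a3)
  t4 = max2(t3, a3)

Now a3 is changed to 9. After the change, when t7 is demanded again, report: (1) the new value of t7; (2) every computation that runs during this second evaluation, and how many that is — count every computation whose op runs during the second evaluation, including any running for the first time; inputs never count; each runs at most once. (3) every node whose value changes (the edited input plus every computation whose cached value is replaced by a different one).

First demand of the output computes:
  t1 = neg(-8) = 8
  t2 = add(-8, -8) = -16
  t3 = if0(t2=-16 -> else branch t1) = 8
  t7 = max2(8, -16) = 8

After the edit, cleaning proceeds:
  t1: a read changed (a3 -8->9) — executes, giving -9.
  t2: a read changed (a3 -8->9; a3 -8->9) — executes, giving 18.
  t3: a read changed (t2 -16->18; t1 8->-9) — executes, giving -9.
  t7: a read changed (t3 8->-9; t2 -16->18) — executes, giving 18.

Demanding t7 again yields 18.
4 computations run: t1, t2, t3, t7.
The nodes whose values change: a3, t1, t2, t3, t7.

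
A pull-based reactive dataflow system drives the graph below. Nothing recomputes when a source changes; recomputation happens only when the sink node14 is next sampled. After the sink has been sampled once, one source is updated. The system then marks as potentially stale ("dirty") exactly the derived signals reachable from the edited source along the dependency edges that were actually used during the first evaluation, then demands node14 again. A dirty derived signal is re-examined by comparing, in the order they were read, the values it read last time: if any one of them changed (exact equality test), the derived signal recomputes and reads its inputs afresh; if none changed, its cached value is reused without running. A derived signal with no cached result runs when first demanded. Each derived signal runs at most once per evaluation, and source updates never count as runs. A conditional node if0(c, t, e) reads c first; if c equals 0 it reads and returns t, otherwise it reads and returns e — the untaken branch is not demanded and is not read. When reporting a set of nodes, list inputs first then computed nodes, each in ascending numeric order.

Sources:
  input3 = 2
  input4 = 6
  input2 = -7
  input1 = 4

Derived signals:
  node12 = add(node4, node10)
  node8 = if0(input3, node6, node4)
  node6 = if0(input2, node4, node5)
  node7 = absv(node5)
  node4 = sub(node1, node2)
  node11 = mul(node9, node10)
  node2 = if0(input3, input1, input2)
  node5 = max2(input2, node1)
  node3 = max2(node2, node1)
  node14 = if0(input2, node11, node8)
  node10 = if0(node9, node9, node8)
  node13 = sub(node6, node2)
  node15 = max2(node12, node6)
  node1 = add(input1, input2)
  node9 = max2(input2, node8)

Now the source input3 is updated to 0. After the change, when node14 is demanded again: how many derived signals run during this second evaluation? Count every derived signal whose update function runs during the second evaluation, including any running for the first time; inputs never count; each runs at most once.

First evaluation (everything demanded from the output):
  node1 = add(4, -7) = -3
  node2 = if0(input3=2 -> else branch input2) = -7
  node4 = sub(-3, -7) = 4
  node8 = if0(input3=2 -> else branch node4) = 4
  node14 = if0(input2=-7 -> else branch node8) = 4

Propagation after the edit:
  node2: marked dirty but never re-examined — demand shifted away from it.
  node4: marked dirty but never re-examined — demand shifted away from it.
  node5: demanded for the first time — runs, produces -3.
  node6: demanded for the first time — runs, produces -3.
  node8: runs — input3 2->0; result -3.
  node14: runs — node8 4->-3; result -3.

Key observation: a condition flipped, so demand moved to the other branch — node2, node4 are never re-examined.

Derived signals that run: node5, node6, node8, node14 — 4 in total.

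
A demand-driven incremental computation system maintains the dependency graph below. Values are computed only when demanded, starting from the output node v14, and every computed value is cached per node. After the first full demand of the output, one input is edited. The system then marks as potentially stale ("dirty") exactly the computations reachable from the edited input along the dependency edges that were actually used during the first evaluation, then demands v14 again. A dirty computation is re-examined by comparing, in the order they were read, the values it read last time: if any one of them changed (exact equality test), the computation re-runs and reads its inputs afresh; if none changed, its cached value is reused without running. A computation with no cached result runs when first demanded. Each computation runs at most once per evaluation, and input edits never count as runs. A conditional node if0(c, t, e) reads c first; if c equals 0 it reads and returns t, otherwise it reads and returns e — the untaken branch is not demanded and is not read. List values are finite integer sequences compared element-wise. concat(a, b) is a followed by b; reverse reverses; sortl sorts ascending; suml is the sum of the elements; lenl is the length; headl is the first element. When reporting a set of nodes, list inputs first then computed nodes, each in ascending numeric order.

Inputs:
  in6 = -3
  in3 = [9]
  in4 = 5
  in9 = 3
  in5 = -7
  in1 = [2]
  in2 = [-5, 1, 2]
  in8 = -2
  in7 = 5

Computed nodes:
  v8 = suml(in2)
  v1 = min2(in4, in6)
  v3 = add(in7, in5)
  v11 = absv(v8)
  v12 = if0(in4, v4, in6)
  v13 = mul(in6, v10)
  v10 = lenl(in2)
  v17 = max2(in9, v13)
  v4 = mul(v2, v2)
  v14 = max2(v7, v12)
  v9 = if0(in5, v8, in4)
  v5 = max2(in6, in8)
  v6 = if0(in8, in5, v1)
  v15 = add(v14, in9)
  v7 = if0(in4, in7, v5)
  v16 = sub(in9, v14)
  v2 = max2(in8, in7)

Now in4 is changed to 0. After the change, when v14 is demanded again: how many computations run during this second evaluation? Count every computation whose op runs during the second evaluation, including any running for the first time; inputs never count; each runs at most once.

First evaluation (everything demanded from the output):
  v5 = max2(-3, -2) = -2
  v7 = if0(in4=5 -> else branch v5) = -2
  v12 = if0(in4=5 -> else branch in6) = -3
  v14 = max2(-2, -3) = -2

Propagation after the edit:
  v2: demanded for the first time — runs, produces 5.
  v4: demanded for the first time — runs, produces 25.
  v7: runs — in4 5->0; result 5.
  v12: runs — in4 5->0; result 25.
  v14: runs — v7 -2->5; v12 -3->25; result 25.

Key observation: a condition flipped, so demand reaches new nodes — v2, v4 run for the first time.

Computations that run: v2, v4, v7, v12, v14 — 5 in total.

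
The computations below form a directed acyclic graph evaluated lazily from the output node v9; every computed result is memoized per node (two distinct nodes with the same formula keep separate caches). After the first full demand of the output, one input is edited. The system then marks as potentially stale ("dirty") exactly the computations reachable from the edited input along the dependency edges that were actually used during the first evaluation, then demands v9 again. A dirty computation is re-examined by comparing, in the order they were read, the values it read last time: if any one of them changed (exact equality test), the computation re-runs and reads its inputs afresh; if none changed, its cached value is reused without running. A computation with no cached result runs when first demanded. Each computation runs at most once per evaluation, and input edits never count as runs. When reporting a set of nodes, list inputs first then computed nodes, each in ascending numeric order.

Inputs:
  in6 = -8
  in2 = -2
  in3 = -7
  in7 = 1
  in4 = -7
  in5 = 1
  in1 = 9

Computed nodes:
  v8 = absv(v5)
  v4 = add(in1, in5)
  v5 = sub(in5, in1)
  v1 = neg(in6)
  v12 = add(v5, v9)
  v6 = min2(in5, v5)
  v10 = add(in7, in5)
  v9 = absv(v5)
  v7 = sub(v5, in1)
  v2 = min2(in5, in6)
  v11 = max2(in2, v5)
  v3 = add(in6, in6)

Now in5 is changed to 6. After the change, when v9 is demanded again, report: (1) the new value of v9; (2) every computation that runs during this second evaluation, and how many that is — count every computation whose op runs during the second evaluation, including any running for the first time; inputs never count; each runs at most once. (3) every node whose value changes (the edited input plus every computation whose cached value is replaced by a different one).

Demanding v9 again yields 3.
2 computations run: v5, v9.
The nodes whose values change: in5, v5, v9.

First demand of the output computes:
  v5 = sub(1, 9) = -8
  v9 = absv(-8) = 8

After the edit, cleaning proceeds:
  v5: a read changed (in5 1->6) — executes, giving -3.
  v9: a read changed (v5 -8->-3) — executes, giving 3.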